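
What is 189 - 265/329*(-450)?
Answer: 181431/329 ≈ 551.46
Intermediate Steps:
189 - 265/329*(-450) = 189 + 119250/329 = 181431/329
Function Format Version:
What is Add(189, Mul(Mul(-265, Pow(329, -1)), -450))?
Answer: Rational(181431, 329) ≈ 551.46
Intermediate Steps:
Add(189, Mul(Mul(-265, Pow(329, -1)), -450)) = Add(189, Mul(Mul(-265, Rational(1, 329)), -450)) = Add(189, Mul(Rational(-265, 329), -450)) = Add(189, Rational(119250, 329)) = Rational(181431, 329)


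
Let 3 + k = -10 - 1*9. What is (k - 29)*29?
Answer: -1479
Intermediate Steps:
k = -22 (k = -3 + (-10 - 1*9) = -3 + (-10 - 9) = -3 - 19 = -22)
(k - 29)*29 = (-22 - 29)*29 = -51*29 = -1479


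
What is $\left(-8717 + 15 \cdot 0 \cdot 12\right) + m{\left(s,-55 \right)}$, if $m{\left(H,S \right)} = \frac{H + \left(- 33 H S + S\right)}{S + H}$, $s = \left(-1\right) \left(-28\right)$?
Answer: $- \frac{95384}{9} \approx -10598.0$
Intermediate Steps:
$s = 28$
$m{\left(H,S \right)} = \frac{H + S - 33 H S}{H + S}$ ($m{\left(H,S \right)} = \frac{H - \left(- S + 33 H S\right)}{H + S} = \frac{H + S - 33 H S}{H + S}$)
$\left(-8717 + 15 \cdot 0 \cdot 12\right) + m{\left(s,-55 \right)} = \left(-8717 + 15 \cdot 0 \cdot 12\right) + \frac{28 - 55 - 924 \left(-55\right)}{28 - 55} = \left(-8717 + 0 \cdot 12\right) + \frac{28 - 55 + 50820}{-27} = \left(-8717 + 0\right) - \frac{16931}{9} = -8717 - \frac{16931}{9} = - \frac{95384}{9}$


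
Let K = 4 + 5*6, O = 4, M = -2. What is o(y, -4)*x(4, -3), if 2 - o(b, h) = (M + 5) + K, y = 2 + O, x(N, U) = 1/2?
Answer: -35/2 ≈ -17.500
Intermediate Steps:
x(N, U) = ½
K = 34 (K = 4 + 30 = 34)
y = 6 (y = 2 + 4 = 6)
o(b, h) = -35 (o(b, h) = 2 - ((-2 + 5) + 34) = 2 - (3 + 34) = 2 - 1*37 = 2 - 37 = -35)
o(y, -4)*x(4, -3) = -35*½ = -35/2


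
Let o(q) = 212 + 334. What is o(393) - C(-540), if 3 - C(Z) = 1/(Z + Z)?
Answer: 586439/1080 ≈ 543.00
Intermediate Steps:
C(Z) = 3 - 1/(2*Z) (C(Z) = 3 - 1/(Z + Z) = 3 - 1/(2*Z))
o(q) = 546
o(393) - C(-540) = 546 - (3 - 1/2/(-540)) = 546 - (3 - 1/2*(-1/540)) = 546 - (3 + 1/1080) = 546 - 1*3241/1080 = 546 - 3241/1080 = 586439/1080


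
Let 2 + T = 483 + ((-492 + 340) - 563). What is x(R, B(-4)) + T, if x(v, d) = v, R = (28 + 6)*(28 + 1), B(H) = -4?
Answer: 752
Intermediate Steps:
R = 986 (R = 34*29 = 986)
T = -234 (T = -2 + (483 + ((-492 + 340) - 563)) = -2 + (483 + (-152 - 563)) = -2 + (483 - 715) = -2 - 232 = -234)
x(R, B(-4)) + T = 986 - 234 = 752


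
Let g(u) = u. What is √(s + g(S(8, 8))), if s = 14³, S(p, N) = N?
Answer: 8*√43 ≈ 52.460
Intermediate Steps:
s = 2744
√(s + g(S(8, 8))) = √(2744 + 8) = √2752 = 8*√43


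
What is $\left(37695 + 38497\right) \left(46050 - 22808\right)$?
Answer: $1770854464$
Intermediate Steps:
$\left(37695 + 38497\right) \left(46050 - 22808\right) = 76192 \cdot 23242 = 1770854464$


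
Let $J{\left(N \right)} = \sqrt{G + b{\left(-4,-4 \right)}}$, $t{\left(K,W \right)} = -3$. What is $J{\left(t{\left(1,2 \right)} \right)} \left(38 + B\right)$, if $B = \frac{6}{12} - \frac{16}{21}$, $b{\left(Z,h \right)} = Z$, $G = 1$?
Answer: $\frac{1585 i \sqrt{3}}{42} \approx 65.364 i$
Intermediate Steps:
$B = - \frac{11}{42}$ ($B = 6 \cdot \frac{1}{12} - \frac{16}{21} = \frac{1}{2} - \frac{16}{21} = - \frac{11}{42} \approx -0.2619$)
$J{\left(N \right)} = i \sqrt{3}$ ($J{\left(N \right)} = \sqrt{1 - 4} = \sqrt{-3} = i \sqrt{3}$)
$J{\left(t{\left(1,2 \right)} \right)} \left(38 + B\right) = i \sqrt{3} \left(38 - \frac{11}{42}\right) = i \sqrt{3} \cdot \frac{1585}{42} = \frac{1585 i \sqrt{3}}{42}$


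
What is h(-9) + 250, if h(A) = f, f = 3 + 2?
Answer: 255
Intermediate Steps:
f = 5
h(A) = 5
h(-9) + 250 = 5 + 250 = 255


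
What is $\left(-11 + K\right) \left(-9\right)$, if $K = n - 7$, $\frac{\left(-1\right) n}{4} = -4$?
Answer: $18$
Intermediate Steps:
$n = 16$ ($n = \left(-4\right) \left(-4\right) = 16$)
$K = 9$ ($K = 16 - 7 = 9$)
$\left(-11 + K\right) \left(-9\right) = \left(-11 + 9\right) \left(-9\right) = \left(-2\right) \left(-9\right) = 18$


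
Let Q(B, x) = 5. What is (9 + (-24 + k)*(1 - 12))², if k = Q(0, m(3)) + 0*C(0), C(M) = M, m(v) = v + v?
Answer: 47524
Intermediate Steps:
m(v) = 2*v
k = 5 (k = 5 + 0*0 = 5 + 0 = 5)
(9 + (-24 + k)*(1 - 12))² = (9 + (-24 + 5)*(1 - 12))² = (9 - 19*(-11))² = (9 + 209)² = 218² = 47524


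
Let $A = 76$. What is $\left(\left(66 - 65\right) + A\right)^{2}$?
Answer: $5929$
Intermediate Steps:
$\left(\left(66 - 65\right) + A\right)^{2} = \left(\left(66 - 65\right) + 76\right)^{2} = \left(1 + 76\right)^{2} = 77^{2} = 5929$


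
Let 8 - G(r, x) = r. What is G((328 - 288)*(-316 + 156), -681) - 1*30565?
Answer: -24157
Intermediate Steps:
G(r, x) = 8 - r
G((328 - 288)*(-316 + 156), -681) - 1*30565 = (8 - (328 - 288)*(-316 + 156)) - 1*30565 = (8 - 40*(-160)) - 30565 = (8 - 1*(-6400)) - 30565 = (8 + 6400) - 30565 = 6408 - 30565 = -24157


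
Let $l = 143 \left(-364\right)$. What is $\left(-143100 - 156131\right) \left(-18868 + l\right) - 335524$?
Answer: $21221126996$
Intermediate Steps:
$l = -52052$
$\left(-143100 - 156131\right) \left(-18868 + l\right) - 335524 = \left(-143100 - 156131\right) \left(-18868 - 52052\right) - 335524 = \left(-299231\right) \left(-70920\right) - 335524 = 21221462520 - 335524 = 21221126996$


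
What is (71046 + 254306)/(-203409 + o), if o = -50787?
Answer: -81338/63549 ≈ -1.2799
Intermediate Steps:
(71046 + 254306)/(-203409 + o) = (71046 + 254306)/(-203409 - 50787) = 325352/(-254196) = 325352*(-1/254196) = -81338/63549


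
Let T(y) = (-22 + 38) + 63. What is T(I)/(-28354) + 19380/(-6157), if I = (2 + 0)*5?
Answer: -549986923/174575578 ≈ -3.1504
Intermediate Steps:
I = 10 (I = 2*5 = 10)
T(y) = 79 (T(y) = 16 + 63 = 79)
T(I)/(-28354) + 19380/(-6157) = 79/(-28354) + 19380/(-6157) = 79*(-1/28354) + 19380*(-1/6157) = -79/28354 - 19380/6157 = -549986923/174575578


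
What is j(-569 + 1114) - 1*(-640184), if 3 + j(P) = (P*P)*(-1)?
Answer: 343156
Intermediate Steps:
j(P) = -3 - P² (j(P) = -3 + (P*P)*(-1) = -3 + P²*(-1) = -3 - P²)
j(-569 + 1114) - 1*(-640184) = (-3 - (-569 + 1114)²) - 1*(-640184) = (-3 - 1*545²) + 640184 = (-3 - 1*297025) + 640184 = (-3 - 297025) + 640184 = -297028 + 640184 = 343156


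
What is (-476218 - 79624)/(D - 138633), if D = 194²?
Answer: 555842/100997 ≈ 5.5035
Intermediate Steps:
D = 37636
(-476218 - 79624)/(D - 138633) = (-476218 - 79624)/(37636 - 138633) = -555842/(-100997) = -555842*(-1/100997) = 555842/100997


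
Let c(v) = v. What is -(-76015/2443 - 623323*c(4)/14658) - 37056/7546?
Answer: 775459633/3950331 ≈ 196.30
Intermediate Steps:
-(-76015/2443 - 623323*c(4)/14658) - 37056/7546 = -45609/((-43974/((2³ - 2)*5 + 4*41))) - 37056/7546 = -45609/((-43974/((8 - 2)*5 + 164))) - 37056*1/7546 = -45609/((-43974/(6*5 + 164))) - 18528/3773 = -45609/((-43974/(30 + 164))) - 18528/3773 = -45609/((-43974/194)) - 18528/3773 = -45609/((-43974*1/194)) - 18528/3773 = -45609/(-21987/97) - 18528/3773 = -45609*(-97/21987) - 18528/3773 = 1474691/7329 - 18528/3773 = 775459633/3950331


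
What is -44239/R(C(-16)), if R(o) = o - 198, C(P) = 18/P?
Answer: 353912/1593 ≈ 222.17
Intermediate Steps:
R(o) = -198 + o
-44239/R(C(-16)) = -44239/(-198 + 18/(-16)) = -44239/(-198 + 18*(-1/16)) = -44239/(-198 - 9/8) = -44239/(-1593/8) = -44239*(-8/1593) = 353912/1593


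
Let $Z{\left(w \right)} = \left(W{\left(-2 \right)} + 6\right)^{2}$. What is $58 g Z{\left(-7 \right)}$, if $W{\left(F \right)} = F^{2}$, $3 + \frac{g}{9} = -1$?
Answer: $-208800$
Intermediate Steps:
$g = -36$ ($g = -27 + 9 \left(-1\right) = -27 - 9 = -36$)
$Z{\left(w \right)} = 100$ ($Z{\left(w \right)} = \left(\left(-2\right)^{2} + 6\right)^{2} = \left(4 + 6\right)^{2} = 10^{2} = 100$)
$58 g Z{\left(-7 \right)} = 58 \left(-36\right) 100 = \left(-2088\right) 100 = -208800$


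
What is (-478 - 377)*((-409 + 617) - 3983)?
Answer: 3227625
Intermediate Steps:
(-478 - 377)*((-409 + 617) - 3983) = -855*(208 - 3983) = -855*(-3775) = 3227625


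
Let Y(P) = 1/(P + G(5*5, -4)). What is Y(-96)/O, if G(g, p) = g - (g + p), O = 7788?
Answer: -1/716496 ≈ -1.3957e-6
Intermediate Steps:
G(g, p) = -p (G(g, p) = g + (-g - p) = -p)
Y(P) = 1/(4 + P) (Y(P) = 1/(P - 1*(-4)) = 1/(P + 4) = 1/(4 + P))
Y(-96)/O = 1/((4 - 96)*7788) = (1/7788)/(-92) = -1/92*1/7788 = -1/716496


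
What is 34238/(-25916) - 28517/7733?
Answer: -2401457/479446 ≈ -5.0088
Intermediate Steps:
34238/(-25916) - 28517/7733 = 34238*(-1/25916) - 28517*1/7733 = -901/682 - 28517/7733 = -2401457/479446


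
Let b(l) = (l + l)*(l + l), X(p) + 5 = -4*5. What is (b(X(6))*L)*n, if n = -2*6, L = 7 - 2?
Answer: -150000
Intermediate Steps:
X(p) = -25 (X(p) = -5 - 4*5 = -5 - 20 = -25)
L = 5
b(l) = 4*l² (b(l) = (2*l)*(2*l) = 4*l²)
n = -12
(b(X(6))*L)*n = ((4*(-25)²)*5)*(-12) = ((4*625)*5)*(-12) = (2500*5)*(-12) = 12500*(-12) = -150000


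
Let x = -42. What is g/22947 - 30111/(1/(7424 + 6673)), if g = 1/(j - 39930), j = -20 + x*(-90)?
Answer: -352311081041883331/829992990 ≈ -4.2447e+8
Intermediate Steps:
j = 3760 (j = -20 - 42*(-90) = -20 + 3780 = 3760)
g = -1/36170 (g = 1/(3760 - 39930) = 1/(-36170) = -1/36170 ≈ -2.7647e-5)
g/22947 - 30111/(1/(7424 + 6673)) = -1/36170/22947 - 30111/(1/(7424 + 6673)) = -1/36170*1/22947 - 30111/(1/14097) = -1/829992990 - 30111/1/14097 = -1/829992990 - 30111*14097 = -1/829992990 - 424474767 = -352311081041883331/829992990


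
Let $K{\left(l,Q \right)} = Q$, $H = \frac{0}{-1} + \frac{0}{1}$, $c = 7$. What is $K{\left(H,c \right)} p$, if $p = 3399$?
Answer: $23793$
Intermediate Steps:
$H = 0$ ($H = 0 \left(-1\right) + 0 \cdot 1 = 0 + 0 = 0$)
$K{\left(H,c \right)} p = 7 \cdot 3399 = 23793$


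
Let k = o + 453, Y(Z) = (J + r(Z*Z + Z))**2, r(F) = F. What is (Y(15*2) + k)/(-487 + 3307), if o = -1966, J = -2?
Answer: 286557/940 ≈ 304.85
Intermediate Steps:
Y(Z) = (-2 + Z + Z**2)**2 (Y(Z) = (-2 + (Z*Z + Z))**2 = (-2 + (Z**2 + Z))**2 = (-2 + (Z + Z**2))**2 = (-2 + Z + Z**2)**2)
k = -1513 (k = -1966 + 453 = -1513)
(Y(15*2) + k)/(-487 + 3307) = ((-2 + (15*2)*(1 + 15*2))**2 - 1513)/(-487 + 3307) = ((-2 + 30*(1 + 30))**2 - 1513)/2820 = ((-2 + 30*31)**2 - 1513)*(1/2820) = ((-2 + 930)**2 - 1513)*(1/2820) = (928**2 - 1513)*(1/2820) = (861184 - 1513)*(1/2820) = 859671*(1/2820) = 286557/940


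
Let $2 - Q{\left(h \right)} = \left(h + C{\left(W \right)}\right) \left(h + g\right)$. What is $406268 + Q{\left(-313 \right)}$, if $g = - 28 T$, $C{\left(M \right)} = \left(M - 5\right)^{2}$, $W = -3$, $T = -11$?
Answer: $405025$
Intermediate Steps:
$C{\left(M \right)} = \left(-5 + M\right)^{2}$
$g = 308$ ($g = \left(-28\right) \left(-11\right) = 308$)
$Q{\left(h \right)} = 2 - \left(64 + h\right) \left(308 + h\right)$ ($Q{\left(h \right)} = 2 - \left(h + \left(-5 - 3\right)^{2}\right) \left(h + 308\right) = 2 - \left(h + \left(-8\right)^{2}\right) \left(308 + h\right) = 2 - \left(h + 64\right) \left(308 + h\right) = 2 - \left(64 + h\right) \left(308 + h\right)$)
$406268 + Q{\left(-313 \right)} = 406268 - 1243 = 405025$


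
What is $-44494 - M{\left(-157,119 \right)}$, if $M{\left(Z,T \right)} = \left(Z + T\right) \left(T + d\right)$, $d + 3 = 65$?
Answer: $-37616$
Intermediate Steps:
$d = 62$ ($d = -3 + 65 = 62$)
$M{\left(Z,T \right)} = \left(62 + T\right) \left(T + Z\right)$ ($M{\left(Z,T \right)} = \left(Z + T\right) \left(T + 62\right) = \left(T + Z\right) \left(62 + T\right) = \left(62 + T\right) \left(T + Z\right)$)
$-44494 - M{\left(-157,119 \right)} = -44494 - \left(119^{2} + 62 \cdot 119 + 62 \left(-157\right) + 119 \left(-157\right)\right) = -44494 - \left(14161 + 7378 - 9734 - 18683\right) = -44494 - -6878 = -44494 + 6878 = -37616$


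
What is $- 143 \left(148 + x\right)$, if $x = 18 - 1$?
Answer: $-23595$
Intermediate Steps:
$x = 17$
$- 143 \left(148 + x\right) = - 143 \left(148 + 17\right) = \left(-143\right) 165 = -23595$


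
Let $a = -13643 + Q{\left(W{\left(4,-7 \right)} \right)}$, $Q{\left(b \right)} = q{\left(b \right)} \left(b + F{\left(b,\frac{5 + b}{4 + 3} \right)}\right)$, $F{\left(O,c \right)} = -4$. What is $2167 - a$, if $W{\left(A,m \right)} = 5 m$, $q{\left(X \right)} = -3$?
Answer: $15693$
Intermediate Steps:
$Q{\left(b \right)} = 12 - 3 b$ ($Q{\left(b \right)} = - 3 \left(b - 4\right) = - 3 \left(-4 + b\right) = 12 - 3 b$)
$a = -13526$ ($a = -13643 - \left(-12 + 3 \cdot 5 \left(-7\right)\right) = -13643 + \left(12 - -105\right) = -13643 + \left(12 + 105\right) = -13643 + 117 = -13526$)
$2167 - a = 2167 - -13526 = 2167 + 13526 = 15693$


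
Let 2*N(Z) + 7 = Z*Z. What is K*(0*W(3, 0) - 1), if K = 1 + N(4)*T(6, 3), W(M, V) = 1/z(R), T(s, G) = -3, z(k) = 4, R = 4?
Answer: 25/2 ≈ 12.500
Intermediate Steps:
N(Z) = -7/2 + Z²/2 (N(Z) = -7/2 + (Z*Z)/2 = -7/2 + Z²/2)
W(M, V) = ¼ (W(M, V) = 1/4 = ¼)
K = -25/2 (K = 1 + (-7/2 + (½)*4²)*(-3) = 1 + (-7/2 + (½)*16)*(-3) = 1 + (-7/2 + 8)*(-3) = 1 + (9/2)*(-3) = 1 - 27/2 = -25/2 ≈ -12.500)
K*(0*W(3, 0) - 1) = -25*(0*(¼) - 1)/2 = -25*(0 - 1)/2 = -25/2*(-1) = 25/2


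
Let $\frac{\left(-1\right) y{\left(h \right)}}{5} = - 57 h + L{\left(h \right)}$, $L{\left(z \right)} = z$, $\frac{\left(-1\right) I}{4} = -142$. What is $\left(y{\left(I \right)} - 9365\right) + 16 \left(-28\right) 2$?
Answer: $148779$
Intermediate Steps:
$I = 568$ ($I = \left(-4\right) \left(-142\right) = 568$)
$y{\left(h \right)} = 280 h$ ($y{\left(h \right)} = - 5 \left(- 57 h + h\right) = - 5 \left(- 56 h\right) = 280 h$)
$\left(y{\left(I \right)} - 9365\right) + 16 \left(-28\right) 2 = \left(280 \cdot 568 - 9365\right) + 16 \left(-28\right) 2 = \left(159040 - 9365\right) - 896 = 149675 - 896 = 148779$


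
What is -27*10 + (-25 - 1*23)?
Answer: -318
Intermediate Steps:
-27*10 + (-25 - 1*23) = -270 + (-25 - 23) = -270 - 48 = -318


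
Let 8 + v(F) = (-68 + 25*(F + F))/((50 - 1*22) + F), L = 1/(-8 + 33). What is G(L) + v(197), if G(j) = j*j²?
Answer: 4988759/140625 ≈ 35.476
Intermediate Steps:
L = 1/25 ≈ 0.040000
G(j) = j³
v(F) = -8 + (-68 + 50*F)/(28 + F) (v(F) = -8 + (-68 + 25*(F + F))/((50 - 1*22) + F) = -8 + (-68 + 25*(2*F))/((50 - 22) + F) = -8 + (-68 + 50*F)/(28 + F))
G(L) + v(197) = (1/25)³ + 2*(-146 + 21*197)/(28 + 197) = 1/15625 + 2*(-146 + 4137)/225 = 1/15625 + 2*(1/225)*3991 = 1/15625 + 7982/225 = 4988759/140625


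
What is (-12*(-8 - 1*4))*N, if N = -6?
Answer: -864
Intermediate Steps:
(-12*(-8 - 1*4))*N = -12*(-8 - 1*4)*(-6) = -12*(-8 - 4)*(-6) = -12*(-12)*(-6) = 144*(-6) = -864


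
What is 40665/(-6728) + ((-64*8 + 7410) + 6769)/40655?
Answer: -9024763/1581080 ≈ -5.7080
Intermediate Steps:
40665/(-6728) + ((-64*8 + 7410) + 6769)/40655 = 40665*(-1/6728) + ((-512 + 7410) + 6769)*(1/40655) = -40665/6728 + (6898 + 6769)*(1/40655) = -40665/6728 + 13667*(1/40655) = -40665/6728 + 79/235 = -9024763/1581080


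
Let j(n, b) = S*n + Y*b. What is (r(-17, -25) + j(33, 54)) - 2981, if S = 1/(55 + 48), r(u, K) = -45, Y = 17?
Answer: -217091/103 ≈ -2107.7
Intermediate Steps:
S = 1/103 ≈ 0.0097087
j(n, b) = 17*b + n/103 (j(n, b) = n/103 + 17*b = 17*b + n/103)
(r(-17, -25) + j(33, 54)) - 2981 = (-45 + (17*54 + (1/103)*33)) - 2981 = (-45 + (918 + 33/103)) - 2981 = (-45 + 94587/103) - 2981 = 89952/103 - 2981 = -217091/103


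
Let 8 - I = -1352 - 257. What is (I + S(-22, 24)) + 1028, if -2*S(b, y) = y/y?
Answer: 5289/2 ≈ 2644.5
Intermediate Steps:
I = 1617 (I = 8 - (-1352 - 257) = 8 - 1*(-1609) = 8 + 1609 = 1617)
S(b, y) = -½ (S(b, y) = -y/(2*y) = -½*1 = -½)
(I + S(-22, 24)) + 1028 = (1617 - ½) + 1028 = 3233/2 + 1028 = 5289/2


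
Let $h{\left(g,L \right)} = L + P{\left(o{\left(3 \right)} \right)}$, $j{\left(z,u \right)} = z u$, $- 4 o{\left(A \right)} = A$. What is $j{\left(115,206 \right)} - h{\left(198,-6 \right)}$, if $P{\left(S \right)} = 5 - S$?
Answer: $\frac{94761}{4} \approx 23690.0$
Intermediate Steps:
$o{\left(A \right)} = - \frac{A}{4}$
$j{\left(z,u \right)} = u z$
$h{\left(g,L \right)} = \frac{23}{4} + L$ ($h{\left(g,L \right)} = L + \left(5 - \left(- \frac{1}{4}\right) 3\right) = L + \left(5 - - \frac{3}{4}\right) = L + \left(5 + \frac{3}{4}\right) = L + \frac{23}{4} = \frac{23}{4} + L$)
$j{\left(115,206 \right)} - h{\left(198,-6 \right)} = 206 \cdot 115 - \left(\frac{23}{4} - 6\right) = 23690 - - \frac{1}{4} = 23690 + \frac{1}{4} = \frac{94761}{4}$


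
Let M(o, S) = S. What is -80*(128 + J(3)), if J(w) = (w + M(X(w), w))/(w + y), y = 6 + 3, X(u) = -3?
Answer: -10280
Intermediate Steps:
y = 9
J(w) = 2*w/(9 + w) (J(w) = (w + w)/(w + 9) = (2*w)/(9 + w) = 2*w/(9 + w))
-80*(128 + J(3)) = -80*(128 + 2*3/(9 + 3)) = -80*(128 + 2*3/12) = -80*(128 + 2*3*(1/12)) = -80*(128 + ½) = -80*257/2 = -10280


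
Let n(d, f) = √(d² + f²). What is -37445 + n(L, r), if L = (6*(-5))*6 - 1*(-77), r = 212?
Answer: -37445 + √55553 ≈ -37209.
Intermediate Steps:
L = -103 (L = -30*6 + 77 = -180 + 77 = -103)
-37445 + n(L, r) = -37445 + √((-103)² + 212²) = -37445 + √(10609 + 44944) = -37445 + √55553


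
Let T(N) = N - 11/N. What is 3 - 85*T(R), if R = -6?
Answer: 2143/6 ≈ 357.17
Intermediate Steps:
3 - 85*T(R) = 3 - 85*(-6 - 11/(-6)) = 3 - 85*(-6 - 11*(-⅙)) = 3 - 85*(-6 + 11/6) = 3 - 85*(-25/6) = 3 + 2125/6 = 2143/6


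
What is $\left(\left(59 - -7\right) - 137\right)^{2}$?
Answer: $5041$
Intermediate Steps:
$\left(\left(59 - -7\right) - 137\right)^{2} = \left(\left(59 + 7\right) - 137\right)^{2} = \left(66 - 137\right)^{2} = \left(-71\right)^{2} = 5041$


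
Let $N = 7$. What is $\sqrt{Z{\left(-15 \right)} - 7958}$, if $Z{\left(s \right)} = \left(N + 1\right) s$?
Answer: $i \sqrt{8078} \approx 89.878 i$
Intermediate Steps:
$Z{\left(s \right)} = 8 s$ ($Z{\left(s \right)} = \left(7 + 1\right) s = 8 s$)
$\sqrt{Z{\left(-15 \right)} - 7958} = \sqrt{8 \left(-15\right) - 7958} = \sqrt{-120 - 7958} = \sqrt{-8078} = i \sqrt{8078}$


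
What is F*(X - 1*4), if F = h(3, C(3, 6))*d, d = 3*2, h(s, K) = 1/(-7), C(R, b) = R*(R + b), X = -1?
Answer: 30/7 ≈ 4.2857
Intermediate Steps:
h(s, K) = -⅐
d = 6
F = -6/7 (F = -⅐*6 = -6/7 ≈ -0.85714)
F*(X - 1*4) = -6*(-1 - 1*4)/7 = -6*(-1 - 4)/7 = -6/7*(-5) = 30/7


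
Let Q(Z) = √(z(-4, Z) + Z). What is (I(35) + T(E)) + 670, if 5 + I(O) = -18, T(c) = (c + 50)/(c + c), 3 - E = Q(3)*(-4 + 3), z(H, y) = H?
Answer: 655 - 5*I/2 ≈ 655.0 - 2.5*I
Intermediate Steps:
Q(Z) = √(-4 + Z)
E = 3 + I (E = 3 - √(-4 + 3)*(-4 + 3) = 3 - √(-1)*(-1) = 3 - I*(-1) = 3 - (-1)*I = 3 + I ≈ 3.0 + 1.0*I)
T(c) = (50 + c)/(2*c) (T(c) = (50 + c)/((2*c)) = (50 + c)*(1/(2*c)) = (50 + c)/(2*c))
I(O) = -23 (I(O) = -5 - 18 = -23)
(I(35) + T(E)) + 670 = (-23 + (50 + (3 + I))/(2*(3 + I))) + 670 = (-23 + ((3 - I)/10)*(53 + I)/2) + 670 = (-23 + (3 - I)*(53 + I)/20) + 670 = 647 + (3 - I)*(53 + I)/20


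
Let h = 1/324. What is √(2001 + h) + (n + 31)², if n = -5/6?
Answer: 32761/36 + 5*√25933/18 ≈ 954.76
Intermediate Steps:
h = 1/324 ≈ 0.0030864
n = -⅚ (n = -5*⅙ = -⅚ ≈ -0.83333)
√(2001 + h) + (n + 31)² = √(2001 + 1/324) + (-⅚ + 31)² = √(648325/324) + (181/6)² = 5*√25933/18 + 32761/36 = 32761/36 + 5*√25933/18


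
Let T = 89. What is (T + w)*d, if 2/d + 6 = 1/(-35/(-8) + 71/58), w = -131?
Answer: 54558/3781 ≈ 14.430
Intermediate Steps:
d = -1299/3781 (d = 2/(-6 + 1/(-35/(-8) + 71/58)) = 2/(-6 + 1/(-35*(-1/8) + 71*(1/58))) = 2/(-6 + 1/(35/8 + 71/58)) = 2/(-6 + 1/(1299/232)) = 2/(-6 + 232/1299) = 2/(-7562/1299) = 2*(-1299/7562) = -1299/3781 ≈ -0.34356)
(T + w)*d = (89 - 131)*(-1299/3781) = -42*(-1299/3781) = 54558/3781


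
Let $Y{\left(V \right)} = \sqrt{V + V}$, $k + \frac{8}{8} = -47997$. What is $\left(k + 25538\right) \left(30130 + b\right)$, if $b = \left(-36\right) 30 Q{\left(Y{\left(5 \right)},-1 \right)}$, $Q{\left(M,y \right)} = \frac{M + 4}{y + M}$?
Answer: $-638987000 + 13476000 \sqrt{10} \approx -5.9637 \cdot 10^{8}$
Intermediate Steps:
$k = -47998$ ($k = -1 - 47997 = -47998$)
$Y{\left(V \right)} = \sqrt{2} \sqrt{V}$ ($Y{\left(V \right)} = \sqrt{2 V} = \sqrt{2} \sqrt{V}$)
$Q{\left(M,y \right)} = \frac{4 + M}{M + y}$
$b = - \frac{1080 \left(4 + \sqrt{10}\right)}{-1 + \sqrt{10}}$ ($b = \left(-36\right) 30 \frac{4 + \sqrt{2} \sqrt{5}}{\sqrt{2} \sqrt{5} - 1} = - 1080 \frac{4 + \sqrt{10}}{\sqrt{10} - 1} = - 1080 \frac{4 + \sqrt{10}}{-1 + \sqrt{10}} = - \frac{1080 \left(4 + \sqrt{10}\right)}{-1 + \sqrt{10}} \approx -3577.4$)
$\left(k + 25538\right) \left(30130 + b\right) = \left(-47998 + 25538\right) \left(30130 - \left(1680 + 600 \sqrt{10}\right)\right) = - 22460 \left(28450 - 600 \sqrt{10}\right) = -638987000 + 13476000 \sqrt{10}$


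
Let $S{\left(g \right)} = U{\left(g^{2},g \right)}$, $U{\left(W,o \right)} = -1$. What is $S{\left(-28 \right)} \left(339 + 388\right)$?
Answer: $-727$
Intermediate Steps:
$S{\left(g \right)} = -1$
$S{\left(-28 \right)} \left(339 + 388\right) = - (339 + 388) = \left(-1\right) 727 = -727$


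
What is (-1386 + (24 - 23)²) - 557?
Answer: -1942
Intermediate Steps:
(-1386 + (24 - 23)²) - 557 = (-1386 + 1²) - 557 = (-1386 + 1) - 557 = -1385 - 557 = -1942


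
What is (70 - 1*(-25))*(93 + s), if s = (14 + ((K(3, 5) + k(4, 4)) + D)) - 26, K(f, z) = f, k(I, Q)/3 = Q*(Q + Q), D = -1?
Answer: 17005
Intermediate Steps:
k(I, Q) = 6*Q² (k(I, Q) = 3*(Q*(Q + Q)) = 3*(Q*(2*Q)) = 3*(2*Q²) = 6*Q²)
s = 86 (s = (14 + ((3 + 6*4²) - 1)) - 26 = (14 + ((3 + 6*16) - 1)) - 26 = (14 + ((3 + 96) - 1)) - 26 = (14 + (99 - 1)) - 26 = (14 + 98) - 26 = 112 - 26 = 86)
(70 - 1*(-25))*(93 + s) = (70 - 1*(-25))*(93 + 86) = (70 + 25)*179 = 95*179 = 17005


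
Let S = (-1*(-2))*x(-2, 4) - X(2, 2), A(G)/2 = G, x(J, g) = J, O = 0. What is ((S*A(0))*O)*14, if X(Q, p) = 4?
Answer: 0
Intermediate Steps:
A(G) = 2*G
S = -8 (S = -1*(-2)*(-2) - 1*4 = 2*(-2) - 4 = -4 - 4 = -8)
((S*A(0))*O)*14 = (-16*0*0)*14 = (-8*0*0)*14 = (0*0)*14 = 0*14 = 0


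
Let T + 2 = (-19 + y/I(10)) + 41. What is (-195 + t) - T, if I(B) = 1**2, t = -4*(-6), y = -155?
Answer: -36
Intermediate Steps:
t = 24
I(B) = 1
T = -135 (T = -2 + ((-19 - 155/1) + 41) = -2 + ((-19 - 155*1) + 41) = -2 + ((-19 - 155) + 41) = -2 + (-174 + 41) = -2 - 133 = -135)
(-195 + t) - T = (-195 + 24) - 1*(-135) = -171 + 135 = -36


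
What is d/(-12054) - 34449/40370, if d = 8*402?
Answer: -90846361/81103330 ≈ -1.1201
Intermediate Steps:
d = 3216
d/(-12054) - 34449/40370 = 3216/(-12054) - 34449/40370 = 3216*(-1/12054) - 34449*1/40370 = -536/2009 - 34449/40370 = -90846361/81103330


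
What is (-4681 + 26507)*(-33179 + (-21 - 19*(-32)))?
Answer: -711352992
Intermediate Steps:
(-4681 + 26507)*(-33179 + (-21 - 19*(-32))) = 21826*(-33179 + (-21 + 608)) = 21826*(-33179 + 587) = 21826*(-32592) = -711352992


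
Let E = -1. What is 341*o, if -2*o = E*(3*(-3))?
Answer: -3069/2 ≈ -1534.5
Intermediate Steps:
o = -9/2 (o = -(-1)*3*(-3)/2 = -(-1)*(-9)/2 = -1/2*9 = -9/2 ≈ -4.5000)
341*o = 341*(-9/2) = -3069/2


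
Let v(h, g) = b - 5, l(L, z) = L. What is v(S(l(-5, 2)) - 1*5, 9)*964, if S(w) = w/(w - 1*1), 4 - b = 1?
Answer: -1928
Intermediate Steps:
b = 3 (b = 4 - 1*1 = 4 - 1 = 3)
S(w) = w/(-1 + w) (S(w) = w/(w - 1) = w/(-1 + w))
v(h, g) = -2 (v(h, g) = 3 - 5 = -2)
v(S(l(-5, 2)) - 1*5, 9)*964 = -2*964 = -1928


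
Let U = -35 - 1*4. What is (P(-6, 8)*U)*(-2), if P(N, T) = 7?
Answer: 546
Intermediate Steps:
U = -39 (U = -35 - 4 = -39)
(P(-6, 8)*U)*(-2) = (7*(-39))*(-2) = -273*(-2) = 546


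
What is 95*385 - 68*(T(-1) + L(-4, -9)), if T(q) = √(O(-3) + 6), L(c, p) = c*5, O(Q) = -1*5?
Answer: 37867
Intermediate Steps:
O(Q) = -5
L(c, p) = 5*c
T(q) = 1 (T(q) = √(-5 + 6) = √1 = 1)
95*385 - 68*(T(-1) + L(-4, -9)) = 95*385 - 68*(1 + 5*(-4)) = 36575 - 68*(1 - 20) = 36575 - 68*(-19) = 36575 + 1292 = 37867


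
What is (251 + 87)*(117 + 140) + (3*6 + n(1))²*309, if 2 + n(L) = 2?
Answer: 186982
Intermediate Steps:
n(L) = 0 (n(L) = -2 + 2 = 0)
(251 + 87)*(117 + 140) + (3*6 + n(1))²*309 = (251 + 87)*(117 + 140) + (3*6 + 0)²*309 = 338*257 + (18 + 0)²*309 = 86866 + 18²*309 = 86866 + 324*309 = 86866 + 100116 = 186982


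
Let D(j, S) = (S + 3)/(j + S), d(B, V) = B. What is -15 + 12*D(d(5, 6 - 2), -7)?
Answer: 9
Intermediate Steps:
D(j, S) = (3 + S)/(S + j)
-15 + 12*D(d(5, 6 - 2), -7) = -15 + 12*((3 - 7)/(-7 + 5)) = -15 + 12*(-4/(-2)) = -15 + 12*(-½*(-4)) = -15 + 12*2 = -15 + 24 = 9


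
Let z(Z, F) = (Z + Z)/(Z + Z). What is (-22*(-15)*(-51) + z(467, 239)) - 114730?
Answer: -131559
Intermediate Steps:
z(Z, F) = 1 (z(Z, F) = (2*Z)/((2*Z)) = (2*Z)*(1/(2*Z)) = 1)
(-22*(-15)*(-51) + z(467, 239)) - 114730 = (-22*(-15)*(-51) + 1) - 114730 = (330*(-51) + 1) - 114730 = (-16830 + 1) - 114730 = -16829 - 114730 = -131559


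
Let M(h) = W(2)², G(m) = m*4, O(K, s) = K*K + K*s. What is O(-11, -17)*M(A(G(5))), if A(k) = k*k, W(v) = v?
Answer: 1232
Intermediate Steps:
O(K, s) = K² + K*s
G(m) = 4*m
A(k) = k²
M(h) = 4 (M(h) = 2² = 4)
O(-11, -17)*M(A(G(5))) = -11*(-11 - 17)*4 = -11*(-28)*4 = 308*4 = 1232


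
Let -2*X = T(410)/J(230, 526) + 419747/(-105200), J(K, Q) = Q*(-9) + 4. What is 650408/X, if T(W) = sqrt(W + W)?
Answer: 12851135189318692921600/39418172283861561 - 1361878883858944000*sqrt(205)/39418172283861561 ≈ 3.2553e+5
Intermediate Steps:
T(W) = sqrt(2)*sqrt(W) (T(W) = sqrt(2*W) = sqrt(2)*sqrt(W))
J(K, Q) = 4 - 9*Q (J(K, Q) = -9*Q + 4 = 4 - 9*Q)
X = 419747/210400 + sqrt(205)/4730 (X = -((sqrt(2)*sqrt(410))/(4 - 9*526) + 419747/(-105200))/2 = -((2*sqrt(205))/(4 - 4734) + 419747*(-1/105200))/2 = -((2*sqrt(205))/(-4730) - 419747/105200)/2 = -((2*sqrt(205))*(-1/4730) - 419747/105200)/2 = -(-sqrt(205)/2365 - 419747/105200)/2 = -(-419747/105200 - sqrt(205)/2365)/2 = 419747/210400 + sqrt(205)/4730 ≈ 1.9980)
650408/X = 650408/(419747/210400 + sqrt(205)/4730)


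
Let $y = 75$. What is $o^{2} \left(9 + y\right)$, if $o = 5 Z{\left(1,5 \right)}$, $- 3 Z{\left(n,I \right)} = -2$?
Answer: $\frac{2800}{3} \approx 933.33$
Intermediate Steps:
$Z{\left(n,I \right)} = \frac{2}{3}$ ($Z{\left(n,I \right)} = \left(- \frac{1}{3}\right) \left(-2\right) = \frac{2}{3}$)
$o = \frac{10}{3}$ ($o = 5 \cdot \frac{2}{3} = \frac{10}{3} \approx 3.3333$)
$o^{2} \left(9 + y\right) = \left(\frac{10}{3}\right)^{2} \left(9 + 75\right) = \frac{100}{9} \cdot 84 = \frac{2800}{3}$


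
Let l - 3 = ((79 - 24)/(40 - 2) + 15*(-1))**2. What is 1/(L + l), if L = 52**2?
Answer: 1444/4174133 ≈ 0.00034594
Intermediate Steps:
L = 2704
l = 269557/1444 (l = 3 + ((79 - 24)/(40 - 2) + 15*(-1))**2 = 3 + (55/38 - 15)**2 = 3 + (-515/38)**2 = 3 + 265225/1444 = 269557/1444 ≈ 186.67)
1/(L + l) = 1/(2704 + 269557/1444) = 1/(4174133/1444) = 1444/4174133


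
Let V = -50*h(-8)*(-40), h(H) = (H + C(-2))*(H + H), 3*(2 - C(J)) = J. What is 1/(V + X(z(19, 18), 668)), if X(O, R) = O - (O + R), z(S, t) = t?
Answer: 3/509996 ≈ 5.8824e-6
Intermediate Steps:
C(J) = 2 - J/3
X(O, R) = -R (X(O, R) = O + (-O - R) = -R)
h(H) = 2*H*(8/3 + H) (h(H) = (H + (2 - 1/3*(-2)))*(H + H) = (H + (2 + 2/3))*(2*H) = (H + 8/3)*(2*H) = (8/3 + H)*(2*H) = 2*H*(8/3 + H))
V = 512000/3 (V = -100*(-8)*(8 + 3*(-8))/3*(-40) = -100*(-8)*(8 - 24)/3*(-40) = -100*(-8)*(-16)/3*(-40) = -50*256/3*(-40) = -12800/3*(-40) = 512000/3 ≈ 1.7067e+5)
1/(V + X(z(19, 18), 668)) = 1/(512000/3 - 1*668) = 1/(512000/3 - 668) = 1/(509996/3) = 3/509996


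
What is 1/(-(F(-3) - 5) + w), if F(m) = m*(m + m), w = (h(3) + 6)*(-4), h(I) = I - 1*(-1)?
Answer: -1/53 ≈ -0.018868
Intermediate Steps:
h(I) = 1 + I (h(I) = I + 1 = 1 + I)
w = -40 (w = ((1 + 3) + 6)*(-4) = (4 + 6)*(-4) = 10*(-4) = -40)
F(m) = 2*m**2 (F(m) = m*(2*m) = 2*m**2)
1/(-(F(-3) - 5) + w) = 1/(-(2*(-3)**2 - 5) - 40) = 1/(-(2*9 - 5) - 40) = 1/(-(18 - 5) - 40) = 1/(-1*13 - 40) = 1/(-13 - 40) = 1/(-53) = -1/53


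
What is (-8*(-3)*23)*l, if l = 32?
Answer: 17664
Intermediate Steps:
(-8*(-3)*23)*l = (-8*(-3)*23)*32 = (24*23)*32 = 552*32 = 17664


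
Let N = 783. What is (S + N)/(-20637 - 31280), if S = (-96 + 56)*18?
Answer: -63/51917 ≈ -0.0012135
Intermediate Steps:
S = -720 (S = -40*18 = -720)
(S + N)/(-20637 - 31280) = (-720 + 783)/(-20637 - 31280) = 63/(-51917) = 63*(-1/51917) = -63/51917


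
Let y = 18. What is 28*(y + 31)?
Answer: 1372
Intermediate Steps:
28*(y + 31) = 28*(18 + 31) = 28*49 = 1372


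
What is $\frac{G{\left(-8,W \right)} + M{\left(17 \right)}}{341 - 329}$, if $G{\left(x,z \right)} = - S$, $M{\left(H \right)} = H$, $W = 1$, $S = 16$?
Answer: $\frac{1}{12} \approx 0.083333$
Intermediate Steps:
$G{\left(x,z \right)} = -16$ ($G{\left(x,z \right)} = \left(-1\right) 16 = -16$)
$\frac{G{\left(-8,W \right)} + M{\left(17 \right)}}{341 - 329} = \frac{-16 + 17}{341 - 329} = 1 \cdot \frac{1}{12} = \frac{1}{12}$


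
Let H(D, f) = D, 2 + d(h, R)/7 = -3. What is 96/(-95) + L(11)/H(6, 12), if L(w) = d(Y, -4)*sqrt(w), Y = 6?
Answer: -96/95 - 35*sqrt(11)/6 ≈ -20.358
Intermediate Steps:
d(h, R) = -35 (d(h, R) = -14 + 7*(-3) = -14 - 21 = -35)
L(w) = -35*sqrt(w)
96/(-95) + L(11)/H(6, 12) = 96/(-95) - 35*sqrt(11)/6 = 96*(-1/95) - 35*sqrt(11)*(1/6) = -96/95 - 35*sqrt(11)/6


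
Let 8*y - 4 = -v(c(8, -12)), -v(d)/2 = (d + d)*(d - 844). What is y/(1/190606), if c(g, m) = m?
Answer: 979047719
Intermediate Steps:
v(d) = -4*d*(-844 + d) (v(d) = -2*(d + d)*(d - 844) = -2*2*d*(-844 + d) = -4*d*(-844 + d))
y = 10273/2 (y = ½ + (-4*(-12)*(844 - 1*(-12)))/8 = ½ + (-4*(-12)*(844 + 12))/8 = ½ + (-4*(-12)*856)/8 = ½ + (-1*(-41088))/8 = ½ + (⅛)*41088 = ½ + 5136 = 10273/2 ≈ 5136.5)
y/(1/190606) = 10273/(2*(1/190606)) = (10273/2)*190606 = 979047719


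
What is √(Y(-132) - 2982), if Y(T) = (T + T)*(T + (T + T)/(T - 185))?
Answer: √3180088842/317 ≈ 177.89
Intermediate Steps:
Y(T) = 2*T*(T + 2*T/(-185 + T)) (Y(T) = (2*T)*(T + (2*T)/(-185 + T)) = (2*T)*(T + 2*T/(-185 + T)) = 2*T*(T + 2*T/(-185 + T)))
√(Y(-132) - 2982) = √(2*(-132)²*(-183 - 132)/(-185 - 132) - 2982) = √(2*17424*(-315)/(-317) - 2982) = √(2*17424*(-1/317)*(-315) - 2982) = √(10977120/317 - 2982) = √(10031826/317) = √3180088842/317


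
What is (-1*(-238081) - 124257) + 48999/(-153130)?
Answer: 17429820121/153130 ≈ 1.1382e+5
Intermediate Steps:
(-1*(-238081) - 124257) + 48999/(-153130) = (238081 - 124257) + 48999*(-1/153130) = 113824 - 48999/153130 = 17429820121/153130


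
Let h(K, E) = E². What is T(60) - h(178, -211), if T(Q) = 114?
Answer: -44407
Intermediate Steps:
T(60) - h(178, -211) = 114 - 1*(-211)² = 114 - 1*44521 = 114 - 44521 = -44407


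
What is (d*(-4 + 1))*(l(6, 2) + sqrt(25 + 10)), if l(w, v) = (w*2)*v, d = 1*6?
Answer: -432 - 18*sqrt(35) ≈ -538.49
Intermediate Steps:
d = 6
l(w, v) = 2*v*w (l(w, v) = (2*w)*v = 2*v*w)
(d*(-4 + 1))*(l(6, 2) + sqrt(25 + 10)) = (6*(-4 + 1))*(2*2*6 + sqrt(25 + 10)) = (6*(-3))*(24 + sqrt(35)) = -18*(24 + sqrt(35)) = -432 - 18*sqrt(35)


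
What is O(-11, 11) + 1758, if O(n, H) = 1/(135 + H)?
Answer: 256669/146 ≈ 1758.0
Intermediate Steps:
O(-11, 11) + 1758 = 1/(135 + 11) + 1758 = 1/146 + 1758 = 256669/146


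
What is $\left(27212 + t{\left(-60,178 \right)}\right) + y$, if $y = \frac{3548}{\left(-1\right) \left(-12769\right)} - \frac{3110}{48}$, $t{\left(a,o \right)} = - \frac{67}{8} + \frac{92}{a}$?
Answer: $\frac{3465197317}{127690} \approx 27138.0$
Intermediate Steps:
$t{\left(a,o \right)} = - \frac{67}{8} + \frac{92}{a}$ ($t{\left(a,o \right)} = \left(-67\right) \frac{1}{8} + \frac{92}{a} = - \frac{67}{8} + \frac{92}{a}$)
$y = - \frac{19770643}{306456}$ ($y = \frac{3548}{12769} - \frac{1555}{24} = - \frac{19770643}{306456} \approx -64.514$)
$\left(27212 + t{\left(-60,178 \right)}\right) + y = \left(27212 - \left(\frac{67}{8} - \frac{92}{-60}\right)\right) - \frac{19770643}{306456} = \left(27212 + \left(- \frac{67}{8} + 92 \left(- \frac{1}{60}\right)\right)\right) - \frac{19770643}{306456} = \left(27212 - \frac{1189}{120}\right) - \frac{19770643}{306456} = \frac{3264251}{120} - \frac{19770643}{306456} = \frac{3465197317}{127690}$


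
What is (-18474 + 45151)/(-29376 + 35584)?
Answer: 26677/6208 ≈ 4.2972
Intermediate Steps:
(-18474 + 45151)/(-29376 + 35584) = 26677/6208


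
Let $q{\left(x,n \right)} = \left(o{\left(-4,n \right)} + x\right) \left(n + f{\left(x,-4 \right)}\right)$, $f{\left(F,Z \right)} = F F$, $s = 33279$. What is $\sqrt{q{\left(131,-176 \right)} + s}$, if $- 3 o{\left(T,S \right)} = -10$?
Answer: $\frac{2 \sqrt{5208594}}{3} \approx 1521.5$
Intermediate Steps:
$f{\left(F,Z \right)} = F^{2}$
$o{\left(T,S \right)} = \frac{10}{3}$ ($o{\left(T,S \right)} = \left(- \frac{1}{3}\right) \left(-10\right) = \frac{10}{3}$)
$q{\left(x,n \right)} = \left(\frac{10}{3} + x\right) \left(n + x^{2}\right)$
$\sqrt{q{\left(131,-176 \right)} + s} = \sqrt{\left(131^{3} + \frac{10}{3} \left(-176\right) + \frac{10 \cdot 131^{2}}{3} - 23056\right) + 33279} = \sqrt{\left(2248091 - \frac{1760}{3} + \frac{10}{3} \cdot 17161 - 23056\right) + 33279} = \sqrt{\left(2248091 - \frac{1760}{3} + \frac{171610}{3} - 23056\right) + 33279} = \sqrt{\frac{6844955}{3} + 33279} = \sqrt{\frac{6944792}{3}} = \frac{2 \sqrt{5208594}}{3}$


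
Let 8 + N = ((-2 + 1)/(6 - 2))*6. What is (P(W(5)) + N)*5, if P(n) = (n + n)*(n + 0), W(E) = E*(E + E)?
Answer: 49905/2 ≈ 24953.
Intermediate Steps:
W(E) = 2*E**2 (W(E) = E*(2*E) = 2*E**2)
P(n) = 2*n**2 (P(n) = (2*n)*n = 2*n**2)
N = -19/2 (N = -8 + ((-2 + 1)/(6 - 2))*6 = -8 - 1/4*6 = -8 - 3/2 = -19/2 ≈ -9.5000)
(P(W(5)) + N)*5 = (2*(2*5**2)**2 - 19/2)*5 = (2*(2*25)**2 - 19/2)*5 = (2*50**2 - 19/2)*5 = (2*2500 - 19/2)*5 = (5000 - 19/2)*5 = (9981/2)*5 = 49905/2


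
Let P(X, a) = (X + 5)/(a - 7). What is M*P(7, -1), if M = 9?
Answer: -27/2 ≈ -13.500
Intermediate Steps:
P(X, a) = (5 + X)/(-7 + a)
M*P(7, -1) = 9*((5 + 7)/(-7 - 1)) = 9*(12/(-8)) = 9*(-⅛*12) = 9*(-3/2) = -27/2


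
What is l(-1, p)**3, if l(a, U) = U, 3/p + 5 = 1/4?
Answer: -1728/6859 ≈ -0.25193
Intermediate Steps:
p = -12/19 (p = 3/(-5 + 1/4) = 3/(-19/4) = 3*(-4/19) = -12/19 ≈ -0.63158)
l(-1, p)**3 = (-12/19)**3 = -1728/6859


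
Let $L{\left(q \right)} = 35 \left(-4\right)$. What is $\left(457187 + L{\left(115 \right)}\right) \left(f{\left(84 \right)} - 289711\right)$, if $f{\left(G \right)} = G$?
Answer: $-132373151469$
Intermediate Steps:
$L{\left(q \right)} = -140$
$\left(457187 + L{\left(115 \right)}\right) \left(f{\left(84 \right)} - 289711\right) = \left(457187 - 140\right) \left(84 - 289711\right) = 457047 \left(-289627\right) = -132373151469$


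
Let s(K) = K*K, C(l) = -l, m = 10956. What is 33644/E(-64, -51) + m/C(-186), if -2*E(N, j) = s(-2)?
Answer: -519656/31 ≈ -16763.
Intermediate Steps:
s(K) = K²
E(N, j) = -2 (E(N, j) = -½*(-2)² = -½*4 = -2)
33644/E(-64, -51) + m/C(-186) = 33644/(-2) + 10956/((-1*(-186))) = 33644*(-½) + 10956/186 = -16822 + 10956*(1/186) = -16822 + 1826/31 = -519656/31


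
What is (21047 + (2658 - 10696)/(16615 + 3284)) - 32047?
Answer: -218897038/19899 ≈ -11000.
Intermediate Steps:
(21047 + (2658 - 10696)/(16615 + 3284)) - 32047 = (21047 - 8038/19899) - 32047 = 418806215/19899 - 32047 = -218897038/19899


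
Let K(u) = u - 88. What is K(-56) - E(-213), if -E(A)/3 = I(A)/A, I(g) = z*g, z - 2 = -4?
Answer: -150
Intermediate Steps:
z = -2 (z = 2 - 4 = -2)
K(u) = -88 + u
I(g) = -2*g
E(A) = 6 (E(A) = -3*(-2*A)/A = -3*(-2) = 6)
K(-56) - E(-213) = (-88 - 56) - 1*6 = -144 - 6 = -150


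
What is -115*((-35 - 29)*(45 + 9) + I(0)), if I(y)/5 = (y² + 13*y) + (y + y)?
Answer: 397440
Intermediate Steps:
I(y) = 5*y² + 75*y (I(y) = 5*((y² + 13*y) + (y + y)) = 5*((y² + 13*y) + 2*y) = 5*(y² + 15*y) = 5*y² + 75*y)
-115*((-35 - 29)*(45 + 9) + I(0)) = -115*((-35 - 29)*(45 + 9) + 5*0*(15 + 0)) = -115*(-64*54 + 5*0*15) = -115*(-3456 + 0) = -115*(-3456) = 397440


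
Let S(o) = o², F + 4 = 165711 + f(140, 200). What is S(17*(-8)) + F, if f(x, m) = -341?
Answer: 183862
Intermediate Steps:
F = 165366 (F = -4 + (165711 - 341) = -4 + 165370 = 165366)
S(17*(-8)) + F = (17*(-8))² + 165366 = (-136)² + 165366 = 18496 + 165366 = 183862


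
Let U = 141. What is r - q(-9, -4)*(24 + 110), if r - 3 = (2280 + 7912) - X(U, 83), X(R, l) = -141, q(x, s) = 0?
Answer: 10336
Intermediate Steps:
r = 10336 (r = 3 + ((2280 + 7912) - 1*(-141)) = 3 + (10192 + 141) = 3 + 10333 = 10336)
r - q(-9, -4)*(24 + 110) = 10336 - 0*(24 + 110) = 10336 - 0*134 = 10336 - 1*0 = 10336 + 0 = 10336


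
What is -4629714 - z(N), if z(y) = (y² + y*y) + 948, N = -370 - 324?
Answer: -5593934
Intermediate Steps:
N = -694
z(y) = 948 + 2*y² (z(y) = (y² + y²) + 948 = 2*y² + 948 = 948 + 2*y²)
-4629714 - z(N) = -4629714 - (948 + 2*(-694)²) = -4629714 - (948 + 2*481636) = -4629714 - (948 + 963272) = -4629714 - 1*964220 = -4629714 - 964220 = -5593934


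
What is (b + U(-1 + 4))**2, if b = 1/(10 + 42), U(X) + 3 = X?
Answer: 1/2704 ≈ 0.00036982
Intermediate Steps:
U(X) = -3 + X
b = 1/52 ≈ 0.019231
(b + U(-1 + 4))**2 = (1/52 + (-3 + (-1 + 4)))**2 = (1/52 + (-3 + 3))**2 = (1/52 + 0)**2 = (1/52)**2 = 1/2704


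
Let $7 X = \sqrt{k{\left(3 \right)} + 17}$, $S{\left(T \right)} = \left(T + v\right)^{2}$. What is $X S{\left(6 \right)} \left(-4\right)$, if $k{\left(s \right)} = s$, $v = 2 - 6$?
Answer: $- \frac{32 \sqrt{5}}{7} \approx -10.222$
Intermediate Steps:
$v = -4$ ($v = 2 - 6 = -4$)
$S{\left(T \right)} = \left(-4 + T\right)^{2}$ ($S{\left(T \right)} = \left(T - 4\right)^{2} = \left(-4 + T\right)^{2}$)
$X = \frac{2 \sqrt{5}}{7}$ ($X = \frac{\sqrt{3 + 17}}{7} = \frac{\sqrt{20}}{7} = \frac{2 \sqrt{5}}{7} \approx 0.63888$)
$X S{\left(6 \right)} \left(-4\right) = \frac{2 \sqrt{5}}{7} \left(-4 + 6\right)^{2} \left(-4\right) = \frac{2 \sqrt{5}}{7} \cdot 2^{2} \left(-4\right) = \frac{2 \sqrt{5}}{7} \cdot 4 \left(-4\right) = \frac{8 \sqrt{5}}{7} \left(-4\right) = - \frac{32 \sqrt{5}}{7}$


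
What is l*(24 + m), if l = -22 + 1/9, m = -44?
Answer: 3940/9 ≈ 437.78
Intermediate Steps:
l = -197/9 (l = -22 + ⅑ = -197/9 ≈ -21.889)
l*(24 + m) = -197*(24 - 44)/9 = -197/9*(-20) = 3940/9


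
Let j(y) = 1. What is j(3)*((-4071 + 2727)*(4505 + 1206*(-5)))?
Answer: 2049600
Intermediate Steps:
j(3)*((-4071 + 2727)*(4505 + 1206*(-5))) = 1*((-4071 + 2727)*(4505 + 1206*(-5))) = 1*(-1344*(4505 - 6030)) = 1*(-1344*(-1525)) = 1*2049600 = 2049600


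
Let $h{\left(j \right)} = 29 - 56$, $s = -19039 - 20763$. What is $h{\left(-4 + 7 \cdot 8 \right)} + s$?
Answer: $-39829$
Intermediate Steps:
$s = -39802$ ($s = -19039 - 20763 = -39802$)
$h{\left(j \right)} = -27$
$h{\left(-4 + 7 \cdot 8 \right)} + s = -27 - 39802 = -39829$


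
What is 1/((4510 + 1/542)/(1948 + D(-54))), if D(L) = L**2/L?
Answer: 1026548/2444421 ≈ 0.41996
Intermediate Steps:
D(L) = L
1/((4510 + 1/542)/(1948 + D(-54))) = 1/((4510 + 1/542)/(1948 - 54)) = 1/((4510 + 1/542)/1894) = 1/((2444421/542)*(1/1894)) = 1/(2444421/1026548) = 1026548/2444421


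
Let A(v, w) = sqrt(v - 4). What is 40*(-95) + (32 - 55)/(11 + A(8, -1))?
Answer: -49423/13 ≈ -3801.8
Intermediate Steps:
A(v, w) = sqrt(-4 + v)
40*(-95) + (32 - 55)/(11 + A(8, -1)) = 40*(-95) + (32 - 55)/(11 + sqrt(-4 + 8)) = -3800 - 23/(11 + sqrt(4)) = -3800 - 23/(11 + 2) = -3800 - 23/13 = -49423/13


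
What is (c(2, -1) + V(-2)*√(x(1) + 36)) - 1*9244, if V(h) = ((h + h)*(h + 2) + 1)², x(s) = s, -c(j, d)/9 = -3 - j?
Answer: -9199 + √37 ≈ -9192.9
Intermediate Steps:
c(j, d) = 27 + 9*j (c(j, d) = -9*(-3 - j) = 27 + 9*j)
V(h) = (1 + 2*h*(2 + h))² (V(h) = ((2*h)*(2 + h) + 1)² = (2*h*(2 + h) + 1)² = (1 + 2*h*(2 + h))²)
(c(2, -1) + V(-2)*√(x(1) + 36)) - 1*9244 = ((27 + 9*2) + (1 + 2*(-2)² + 4*(-2))²*√(1 + 36)) - 1*9244 = ((27 + 18) + (1 + 2*4 - 8)²*√37) - 9244 = (45 + (1 + 8 - 8)²*√37) - 9244 = (45 + 1²*√37) - 9244 = (45 + 1*√37) - 9244 = (45 + √37) - 9244 = -9199 + √37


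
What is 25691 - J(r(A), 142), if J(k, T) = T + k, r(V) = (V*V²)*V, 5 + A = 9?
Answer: 25293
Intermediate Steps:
A = 4 (A = -5 + 9 = 4)
r(V) = V⁴ (r(V) = V³*V = V⁴)
25691 - J(r(A), 142) = 25691 - (142 + 4⁴) = 25691 - (142 + 256) = 25691 - 1*398 = 25691 - 398 = 25293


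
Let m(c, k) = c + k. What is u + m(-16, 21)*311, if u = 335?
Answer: 1890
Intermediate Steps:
u + m(-16, 21)*311 = 335 + (-16 + 21)*311 = 335 + 5*311 = 335 + 1555 = 1890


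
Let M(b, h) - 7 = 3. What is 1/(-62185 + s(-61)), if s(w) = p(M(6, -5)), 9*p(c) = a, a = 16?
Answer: -9/559649 ≈ -1.6081e-5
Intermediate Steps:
M(b, h) = 10 (M(b, h) = 7 + 3 = 10)
p(c) = 16/9 (p(c) = (⅑)*16 = 16/9)
s(w) = 16/9
1/(-62185 + s(-61)) = 1/(-62185 + 16/9) = 1/(-559649/9) = -9/559649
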